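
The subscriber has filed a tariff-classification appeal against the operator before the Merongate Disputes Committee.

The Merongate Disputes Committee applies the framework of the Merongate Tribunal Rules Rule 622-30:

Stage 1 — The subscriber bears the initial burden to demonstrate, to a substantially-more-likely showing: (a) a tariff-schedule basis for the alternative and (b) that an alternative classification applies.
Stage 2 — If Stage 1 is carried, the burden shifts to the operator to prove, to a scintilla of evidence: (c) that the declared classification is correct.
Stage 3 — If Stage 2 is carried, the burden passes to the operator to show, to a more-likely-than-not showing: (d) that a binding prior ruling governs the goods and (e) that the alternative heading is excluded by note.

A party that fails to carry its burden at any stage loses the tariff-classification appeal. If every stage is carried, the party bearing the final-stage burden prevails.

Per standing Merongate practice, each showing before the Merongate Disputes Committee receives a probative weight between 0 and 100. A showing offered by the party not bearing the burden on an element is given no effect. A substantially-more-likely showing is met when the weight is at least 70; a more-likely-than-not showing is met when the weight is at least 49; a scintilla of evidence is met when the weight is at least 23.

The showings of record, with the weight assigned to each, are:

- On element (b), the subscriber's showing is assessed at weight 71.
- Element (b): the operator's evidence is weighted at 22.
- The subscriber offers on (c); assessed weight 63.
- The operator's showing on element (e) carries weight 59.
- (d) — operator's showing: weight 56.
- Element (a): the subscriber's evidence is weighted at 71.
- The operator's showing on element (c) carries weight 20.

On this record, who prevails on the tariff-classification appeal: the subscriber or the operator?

subscriber

Stage 1 (subscriber, a substantially-more-likely showing, weight is at least 70): (a) 71 ≥ 70 — meets; (b) 71 (operator's 22 disregarded) ≥ 70 — meets.
  The subscriber carries Stage 1; the operator now bears the burden.
Stage 2 (operator, a scintilla of evidence, weight is at least 23): (c) 20 (subscriber's 63 disregarded) < 23 — fails.
  Stage 2 not carried; the operator fails its burden.
The subscriber prevails.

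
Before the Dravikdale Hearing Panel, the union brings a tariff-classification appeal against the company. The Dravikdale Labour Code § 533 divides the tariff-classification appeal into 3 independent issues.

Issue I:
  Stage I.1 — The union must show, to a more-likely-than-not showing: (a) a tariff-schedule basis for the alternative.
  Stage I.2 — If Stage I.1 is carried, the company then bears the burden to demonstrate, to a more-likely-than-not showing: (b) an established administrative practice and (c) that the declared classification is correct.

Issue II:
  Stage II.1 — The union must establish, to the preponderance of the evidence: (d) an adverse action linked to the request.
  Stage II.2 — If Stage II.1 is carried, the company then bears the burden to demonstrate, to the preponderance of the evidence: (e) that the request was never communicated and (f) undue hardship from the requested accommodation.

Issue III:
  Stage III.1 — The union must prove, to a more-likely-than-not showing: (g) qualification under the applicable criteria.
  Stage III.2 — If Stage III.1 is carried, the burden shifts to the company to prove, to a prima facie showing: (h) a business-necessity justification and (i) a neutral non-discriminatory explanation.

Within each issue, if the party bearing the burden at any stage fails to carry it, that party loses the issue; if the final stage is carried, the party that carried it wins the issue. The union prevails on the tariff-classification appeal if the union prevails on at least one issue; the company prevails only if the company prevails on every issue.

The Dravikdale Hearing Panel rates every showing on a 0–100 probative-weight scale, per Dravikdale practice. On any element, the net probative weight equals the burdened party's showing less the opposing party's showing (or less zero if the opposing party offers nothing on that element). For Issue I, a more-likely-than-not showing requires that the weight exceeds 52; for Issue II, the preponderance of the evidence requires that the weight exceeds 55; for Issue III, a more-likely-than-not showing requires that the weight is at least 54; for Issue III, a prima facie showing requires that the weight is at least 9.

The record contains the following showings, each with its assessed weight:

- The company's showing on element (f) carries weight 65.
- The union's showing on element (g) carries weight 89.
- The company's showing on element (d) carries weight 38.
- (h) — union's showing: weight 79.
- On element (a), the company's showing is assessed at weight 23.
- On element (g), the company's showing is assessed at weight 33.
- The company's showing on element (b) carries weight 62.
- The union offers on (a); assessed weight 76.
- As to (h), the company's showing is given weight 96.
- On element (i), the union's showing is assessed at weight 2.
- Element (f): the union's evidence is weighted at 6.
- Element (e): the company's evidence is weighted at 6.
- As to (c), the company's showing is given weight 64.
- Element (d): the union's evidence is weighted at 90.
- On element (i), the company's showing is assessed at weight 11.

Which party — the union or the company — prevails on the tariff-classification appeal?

— Issue I —
Stage I.1 — burden on union; standard: a more-likely-than-not showing (weight exceeds 52).
    (a): 76 − 23 = 53 > 52 [met]
  The union carries Stage I.1; the company now bears the burden.
Stage I.2 — burden on company; standard: a more-likely-than-not showing (weight exceeds 52).
    (b): 62 > 52 [met]
    (c): 64 > 52 [met]
  All elements met at the final stage.
With every stage satisfied, the company prevails on this issue.
— Issue II —
At Stage II.1 the union must meet the preponderance of the evidence (weight exceeds 55): on (d) the weight is 90 less the opposing 38 gives net 52, which does not exceed 55, so (d) does not meet the standard.
  Not every element is met, so the union fails to carry Stage II.1.
The company prevails on this issue.
— Issue III —
Stage III.1 (union, a more-likely-than-not showing, weight is at least 54): (g) net 89−33=56 ≥ 54 — meets.
  All elements met. The burden passes to the company.
Stage III.2 (company, a prima facie showing, weight is at least 9): (h) net 96−79=17 ≥ 9 — meets; (i) net 11−2=9 ≥ 9 — meets.
  All elements met at the final stage.
With every stage satisfied, the company prevails on this issue.
Per-issue: Issue I → company; Issue II → company; Issue III → company. The union must prevail on at least one issue; overall, the company prevails.

company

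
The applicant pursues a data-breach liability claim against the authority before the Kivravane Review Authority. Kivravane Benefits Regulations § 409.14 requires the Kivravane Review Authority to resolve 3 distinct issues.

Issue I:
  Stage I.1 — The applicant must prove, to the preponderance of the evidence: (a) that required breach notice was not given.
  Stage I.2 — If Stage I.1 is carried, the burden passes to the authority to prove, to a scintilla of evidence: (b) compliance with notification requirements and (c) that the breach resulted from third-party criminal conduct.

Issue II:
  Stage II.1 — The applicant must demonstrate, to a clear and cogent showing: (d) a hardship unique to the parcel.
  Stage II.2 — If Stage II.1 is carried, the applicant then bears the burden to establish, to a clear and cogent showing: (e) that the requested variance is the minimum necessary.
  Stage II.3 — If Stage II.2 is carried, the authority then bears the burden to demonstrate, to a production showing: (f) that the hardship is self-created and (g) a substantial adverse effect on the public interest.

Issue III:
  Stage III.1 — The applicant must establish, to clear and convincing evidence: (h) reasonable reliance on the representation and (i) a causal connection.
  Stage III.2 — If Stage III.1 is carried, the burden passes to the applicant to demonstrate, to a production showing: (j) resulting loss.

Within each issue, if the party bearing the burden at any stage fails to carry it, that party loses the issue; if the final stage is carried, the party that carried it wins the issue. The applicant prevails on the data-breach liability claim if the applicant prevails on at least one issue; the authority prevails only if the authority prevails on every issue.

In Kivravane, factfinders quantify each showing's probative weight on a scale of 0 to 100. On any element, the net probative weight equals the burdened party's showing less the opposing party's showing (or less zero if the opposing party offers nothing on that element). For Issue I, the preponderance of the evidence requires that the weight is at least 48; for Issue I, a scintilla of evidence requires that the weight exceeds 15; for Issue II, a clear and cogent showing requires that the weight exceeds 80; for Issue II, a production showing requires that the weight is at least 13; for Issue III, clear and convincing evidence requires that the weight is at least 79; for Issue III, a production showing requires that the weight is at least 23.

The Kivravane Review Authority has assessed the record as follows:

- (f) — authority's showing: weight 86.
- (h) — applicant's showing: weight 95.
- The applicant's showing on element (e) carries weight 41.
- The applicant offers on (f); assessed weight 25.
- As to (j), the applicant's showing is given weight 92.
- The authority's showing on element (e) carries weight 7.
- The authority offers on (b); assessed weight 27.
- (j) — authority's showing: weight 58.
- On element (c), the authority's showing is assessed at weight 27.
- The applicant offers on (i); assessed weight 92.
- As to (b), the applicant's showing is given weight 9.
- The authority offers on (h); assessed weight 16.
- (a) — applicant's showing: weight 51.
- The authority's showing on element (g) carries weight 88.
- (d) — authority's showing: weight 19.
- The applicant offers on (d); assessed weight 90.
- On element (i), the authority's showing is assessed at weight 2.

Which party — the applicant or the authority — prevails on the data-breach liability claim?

— Issue I —
Stage I.1 — burden on applicant; standard: the preponderance of the evidence (weight is at least 48).
    (a): 51 ≥ 48 [met]
  Stage I.1 carried; the burden shifts to the authority.
Stage I.2 — burden on authority; standard: a scintilla of evidence (weight exceeds 15).
    (b): 27 − 9 = 18 > 15 [met]
    (c): 27 > 15 [met]
  All elements met at the final stage.
All stages carried — the authority prevails on this issue.
— Issue II —
Stage II.1 (applicant, a clear and cogent showing, weight exceeds 80): (d) net 90−19=71 ≤ 80 — fails.
  Stage II.1 not carried; the applicant fails its burden.
The authority prevails on this issue.
— Issue III —
Stage III.1 (applicant, clear and convincing evidence, weight is at least 79): (h) net 95−16=79 ≥ 79 — meets; (i) net 92−2=90 ≥ 79 — meets.
  All elements met. The applicant retains the burden for Stage III.2.
Stage III.2 (applicant, a production showing, weight is at least 23): (j) net 92−58=34 ≥ 23 — meets.
  All elements met at the final stage.
With every stage satisfied, the applicant prevails on this issue.
Per-issue: Issue I → authority; Issue II → authority; Issue III → applicant. The applicant must prevail on at least one issue; overall, the applicant prevails.

applicant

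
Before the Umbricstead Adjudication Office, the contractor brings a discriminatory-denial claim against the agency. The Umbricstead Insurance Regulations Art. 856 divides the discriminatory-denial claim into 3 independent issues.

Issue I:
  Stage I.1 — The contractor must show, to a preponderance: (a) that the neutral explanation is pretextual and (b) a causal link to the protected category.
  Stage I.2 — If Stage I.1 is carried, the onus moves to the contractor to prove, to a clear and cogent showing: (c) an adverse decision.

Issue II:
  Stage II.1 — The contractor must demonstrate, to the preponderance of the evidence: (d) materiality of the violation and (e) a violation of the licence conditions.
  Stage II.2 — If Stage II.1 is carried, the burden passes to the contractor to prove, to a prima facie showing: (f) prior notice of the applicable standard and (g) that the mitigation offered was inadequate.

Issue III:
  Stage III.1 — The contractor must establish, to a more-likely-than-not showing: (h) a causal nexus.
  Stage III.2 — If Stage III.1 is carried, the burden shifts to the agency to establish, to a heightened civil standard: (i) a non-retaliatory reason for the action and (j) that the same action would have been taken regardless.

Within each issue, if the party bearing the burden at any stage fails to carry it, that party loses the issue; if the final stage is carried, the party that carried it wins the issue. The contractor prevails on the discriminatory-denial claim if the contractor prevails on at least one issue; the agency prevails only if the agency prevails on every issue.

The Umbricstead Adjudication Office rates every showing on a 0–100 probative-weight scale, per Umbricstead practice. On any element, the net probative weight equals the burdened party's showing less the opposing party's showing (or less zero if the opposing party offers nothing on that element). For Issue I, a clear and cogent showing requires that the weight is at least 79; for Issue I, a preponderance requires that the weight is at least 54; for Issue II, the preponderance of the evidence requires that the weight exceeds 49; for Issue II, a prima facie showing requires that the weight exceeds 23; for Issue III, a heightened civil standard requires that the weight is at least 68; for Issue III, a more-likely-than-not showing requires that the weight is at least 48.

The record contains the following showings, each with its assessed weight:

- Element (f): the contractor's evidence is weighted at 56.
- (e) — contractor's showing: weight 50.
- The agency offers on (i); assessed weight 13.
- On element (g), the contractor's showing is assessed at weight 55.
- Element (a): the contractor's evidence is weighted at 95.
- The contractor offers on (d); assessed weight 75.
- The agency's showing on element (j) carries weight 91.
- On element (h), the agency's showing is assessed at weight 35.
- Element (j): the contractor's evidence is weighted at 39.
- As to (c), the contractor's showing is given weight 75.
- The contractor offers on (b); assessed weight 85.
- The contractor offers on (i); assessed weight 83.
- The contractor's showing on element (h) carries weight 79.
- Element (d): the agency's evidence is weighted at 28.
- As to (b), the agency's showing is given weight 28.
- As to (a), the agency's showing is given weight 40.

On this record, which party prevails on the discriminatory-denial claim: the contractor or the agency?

agency

— Issue I —
Stage I.1 (contractor, a preponderance, weight is at least 54): (a) net 95−40=55 ≥ 54 — meets; (b) net 85−28=57 ≥ 54 — meets.
  Stage I.1 carried; the burden remains with the contractor.
Stage I.2 (contractor, a clear and cogent showing, weight is at least 79): (c) 75 < 79 — fails.
  The contractor does not carry Stage I.2.
The agency prevails on this issue.
— Issue II —
At Stage II.1 the contractor must meet the preponderance of the evidence (weight exceeds 49): on (d) the weight is 75 less the opposing 28 gives net 47, which does not exceed 49, so (d) does not meet the standard; on (e) the weight is 50, which does exceed 49, so (e) meets the standard.
  Stage II.1 not carried; the contractor fails its burden.
The agency prevails on this issue.
— Issue III —
At Stage III.1 the contractor must meet a more-likely-than-not showing (weight is at least 48): on (h) the weight is 79 less the opposing 35 gives net 44, < 48, so (h) does not meet the standard.
  Not every element is met, so the contractor fails to carry Stage III.1.
So the agency prevails on this issue.
Per-issue: Issue I → agency; Issue II → agency; Issue III → agency. The contractor must prevail on at least one issue; overall, the agency prevails.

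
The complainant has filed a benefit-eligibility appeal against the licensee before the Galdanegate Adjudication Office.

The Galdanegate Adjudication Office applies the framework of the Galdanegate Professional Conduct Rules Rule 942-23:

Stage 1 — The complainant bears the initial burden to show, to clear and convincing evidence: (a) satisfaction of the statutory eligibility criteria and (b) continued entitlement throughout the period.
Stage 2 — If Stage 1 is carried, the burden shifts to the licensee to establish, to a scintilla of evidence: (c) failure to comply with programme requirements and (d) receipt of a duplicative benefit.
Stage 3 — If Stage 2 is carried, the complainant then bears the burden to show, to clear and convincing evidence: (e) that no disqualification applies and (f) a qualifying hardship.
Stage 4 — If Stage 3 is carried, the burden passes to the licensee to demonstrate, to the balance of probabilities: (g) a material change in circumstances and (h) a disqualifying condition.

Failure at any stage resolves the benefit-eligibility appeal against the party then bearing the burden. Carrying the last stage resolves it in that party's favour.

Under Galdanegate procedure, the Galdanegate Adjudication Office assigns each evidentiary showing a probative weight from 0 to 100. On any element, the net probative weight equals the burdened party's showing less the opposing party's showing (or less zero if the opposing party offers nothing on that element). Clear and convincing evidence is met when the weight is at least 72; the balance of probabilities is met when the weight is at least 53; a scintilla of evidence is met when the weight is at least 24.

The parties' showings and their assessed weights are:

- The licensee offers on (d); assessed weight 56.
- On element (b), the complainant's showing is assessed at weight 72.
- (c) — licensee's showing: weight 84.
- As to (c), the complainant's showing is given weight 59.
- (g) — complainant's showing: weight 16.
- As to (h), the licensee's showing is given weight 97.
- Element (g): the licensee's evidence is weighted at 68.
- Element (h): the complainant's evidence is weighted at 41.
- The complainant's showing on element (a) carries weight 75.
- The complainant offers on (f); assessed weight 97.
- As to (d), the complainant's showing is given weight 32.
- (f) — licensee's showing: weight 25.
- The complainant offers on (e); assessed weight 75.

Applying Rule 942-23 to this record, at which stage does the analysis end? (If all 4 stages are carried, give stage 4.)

stage 4

Stage 1 — burden on complainant; standard: clear and convincing evidence (weight is at least 72).
    (a): 75 ≥ 72 [met]
    (b): 72 ≥ 72 [met]
  Stage 1 is satisfied; the onus moves to the licensee.
Stage 2 — burden on licensee; standard: a scintilla of evidence (weight is at least 24).
    (c): 84 − 59 = 25 ≥ 24 [met]
    (d): 56 − 32 = 24 ≥ 24 [met]
  The licensee carries Stage 2; the complainant now bears the burden.
Stage 3 — burden on complainant; standard: clear and convincing evidence (weight is at least 72).
    (e): 75 ≥ 72 [met]
    (f): 97 − 25 = 72 ≥ 72 [met]
  Stage 3 carried; the burden shifts to the licensee.
Stage 4 — burden on licensee; standard: the balance of probabilities (weight is at least 53).
    (g): 68 − 16 = 52 < 53 [not met]
    (h): 97 − 41 = 56 ≥ 53 [met]
  Stage 4 not carried; the licensee fails its burden.
The complainant prevails.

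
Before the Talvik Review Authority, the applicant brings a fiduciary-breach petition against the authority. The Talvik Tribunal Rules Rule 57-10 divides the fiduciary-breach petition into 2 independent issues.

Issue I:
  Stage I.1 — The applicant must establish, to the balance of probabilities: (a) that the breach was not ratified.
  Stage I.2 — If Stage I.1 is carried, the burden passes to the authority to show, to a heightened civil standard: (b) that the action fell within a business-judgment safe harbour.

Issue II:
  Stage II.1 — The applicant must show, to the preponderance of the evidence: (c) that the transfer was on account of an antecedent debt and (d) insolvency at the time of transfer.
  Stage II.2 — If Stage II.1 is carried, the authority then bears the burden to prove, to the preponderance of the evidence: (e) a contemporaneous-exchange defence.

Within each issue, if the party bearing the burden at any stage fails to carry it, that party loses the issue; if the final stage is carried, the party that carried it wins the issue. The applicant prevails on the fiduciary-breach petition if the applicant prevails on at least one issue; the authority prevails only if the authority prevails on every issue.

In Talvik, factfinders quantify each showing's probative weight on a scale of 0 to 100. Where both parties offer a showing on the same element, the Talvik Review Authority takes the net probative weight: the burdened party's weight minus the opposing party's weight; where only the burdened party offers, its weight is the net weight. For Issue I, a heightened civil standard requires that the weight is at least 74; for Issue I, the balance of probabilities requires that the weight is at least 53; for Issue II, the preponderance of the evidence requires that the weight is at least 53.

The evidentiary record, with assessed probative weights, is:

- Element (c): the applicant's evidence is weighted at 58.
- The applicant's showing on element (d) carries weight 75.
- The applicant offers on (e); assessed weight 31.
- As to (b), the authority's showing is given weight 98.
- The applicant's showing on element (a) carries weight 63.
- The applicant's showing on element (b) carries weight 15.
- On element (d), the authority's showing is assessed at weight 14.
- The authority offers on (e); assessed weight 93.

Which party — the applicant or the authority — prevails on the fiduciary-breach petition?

authority

— Issue I —
Stage I.1 (applicant, the balance of probabilities, weight is at least 53): (a) 63 ≥ 53 — meets.
  The applicant carries Stage I.1; the authority now bears the burden.
Stage I.2 (authority, a heightened civil standard, weight is at least 74): (b) net 98−15=83 ≥ 74 — meets.
  Stage I.2 carried; the final stage is satisfied.
All stages carried — the authority prevails on this issue.
— Issue II —
At Stage II.1 the applicant must meet the preponderance of the evidence (weight is at least 53): on (c) the weight is 58, ≥ 53, so (c) meets the standard; on (d) the weight is 75 less the opposing 14 gives net 61, which does reach 53, so (d) meets the standard.
  All elements met. The burden passes to the authority.
At Stage II.2 the authority must meet the preponderance of the evidence (weight is at least 53): on (e) the weight is 93 less the opposing 31 gives net 62, which does reach 53, so (e) meets the standard.
  Stage II.2 carried; the final stage is satisfied.
Every stage carried; the authority prevails on this issue.
Per-issue: Issue I → authority; Issue II → authority. The applicant must prevail on at least one issue; overall, the authority prevails.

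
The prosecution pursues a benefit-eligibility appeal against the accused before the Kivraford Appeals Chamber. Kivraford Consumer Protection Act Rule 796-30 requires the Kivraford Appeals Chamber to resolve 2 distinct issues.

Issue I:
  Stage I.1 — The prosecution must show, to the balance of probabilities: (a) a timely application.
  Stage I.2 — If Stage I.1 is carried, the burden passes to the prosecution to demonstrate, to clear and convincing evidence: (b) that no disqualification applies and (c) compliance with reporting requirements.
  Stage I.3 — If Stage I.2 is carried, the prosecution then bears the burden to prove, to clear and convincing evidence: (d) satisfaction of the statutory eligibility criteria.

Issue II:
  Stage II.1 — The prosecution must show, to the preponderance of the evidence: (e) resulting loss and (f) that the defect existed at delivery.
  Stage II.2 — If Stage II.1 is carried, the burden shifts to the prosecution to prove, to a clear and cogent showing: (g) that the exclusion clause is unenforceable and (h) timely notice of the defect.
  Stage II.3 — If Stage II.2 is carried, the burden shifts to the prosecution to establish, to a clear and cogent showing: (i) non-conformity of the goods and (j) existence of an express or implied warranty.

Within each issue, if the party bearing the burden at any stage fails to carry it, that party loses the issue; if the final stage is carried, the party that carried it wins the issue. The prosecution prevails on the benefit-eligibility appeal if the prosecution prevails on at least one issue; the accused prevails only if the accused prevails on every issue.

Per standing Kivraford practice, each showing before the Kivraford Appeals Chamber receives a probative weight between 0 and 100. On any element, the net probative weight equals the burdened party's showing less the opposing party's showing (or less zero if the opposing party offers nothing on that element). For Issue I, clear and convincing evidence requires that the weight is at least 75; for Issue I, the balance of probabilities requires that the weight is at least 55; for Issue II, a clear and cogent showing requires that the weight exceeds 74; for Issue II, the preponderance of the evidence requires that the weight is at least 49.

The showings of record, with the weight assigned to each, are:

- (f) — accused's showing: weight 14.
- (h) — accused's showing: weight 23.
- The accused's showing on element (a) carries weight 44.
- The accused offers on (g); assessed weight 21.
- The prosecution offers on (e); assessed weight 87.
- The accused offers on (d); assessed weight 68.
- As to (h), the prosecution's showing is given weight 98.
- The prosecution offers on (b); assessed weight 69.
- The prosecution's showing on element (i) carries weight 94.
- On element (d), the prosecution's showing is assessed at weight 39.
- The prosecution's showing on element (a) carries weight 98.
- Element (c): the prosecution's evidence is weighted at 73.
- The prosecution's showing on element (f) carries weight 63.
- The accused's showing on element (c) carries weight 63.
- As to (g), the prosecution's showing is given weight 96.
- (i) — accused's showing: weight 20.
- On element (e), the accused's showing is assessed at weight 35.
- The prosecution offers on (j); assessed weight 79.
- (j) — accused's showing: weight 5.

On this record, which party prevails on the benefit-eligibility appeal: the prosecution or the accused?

— Issue I —
At Stage I.1 the prosecution must meet the balance of probabilities (weight is at least 55): on (a) the weight is 98 less the opposing 44 gives net 54, < 55, so (a) does not meet the standard.
  Stage I.1 not carried; the prosecution fails its burden.
The accused prevails on this issue.
— Issue II —
Stage II.1 — burden on prosecution; standard: the preponderance of the evidence (weight is at least 49).
    (e): 87 − 35 = 52 ≥ 49 [met]
    (f): 63 − 14 = 49 ≥ 49 [met]
  Stage II.1 carried; the burden remains with the prosecution.
Stage II.2 — burden on prosecution; standard: a clear and cogent showing (weight exceeds 74).
    (g): 96 − 21 = 75 > 74 [met]
    (h): 98 − 23 = 75 > 74 [met]
  Stage II.2 is satisfied; the prosecution continues to bear the burden.
Stage II.3 — burden on prosecution; standard: a clear and cogent showing (weight exceeds 74).
    (i): 94 − 20 = 74 ≤ 74 [not met]
    (j): 79 − 5 = 74 ≤ 74 [not met]
  The prosecution does not carry Stage II.3.
The analysis ends at Stage II.3; the accused prevails on this issue.
Per-issue: Issue I → accused; Issue II → accused. The prosecution must prevail on at least one issue; overall, the accused prevails.

accused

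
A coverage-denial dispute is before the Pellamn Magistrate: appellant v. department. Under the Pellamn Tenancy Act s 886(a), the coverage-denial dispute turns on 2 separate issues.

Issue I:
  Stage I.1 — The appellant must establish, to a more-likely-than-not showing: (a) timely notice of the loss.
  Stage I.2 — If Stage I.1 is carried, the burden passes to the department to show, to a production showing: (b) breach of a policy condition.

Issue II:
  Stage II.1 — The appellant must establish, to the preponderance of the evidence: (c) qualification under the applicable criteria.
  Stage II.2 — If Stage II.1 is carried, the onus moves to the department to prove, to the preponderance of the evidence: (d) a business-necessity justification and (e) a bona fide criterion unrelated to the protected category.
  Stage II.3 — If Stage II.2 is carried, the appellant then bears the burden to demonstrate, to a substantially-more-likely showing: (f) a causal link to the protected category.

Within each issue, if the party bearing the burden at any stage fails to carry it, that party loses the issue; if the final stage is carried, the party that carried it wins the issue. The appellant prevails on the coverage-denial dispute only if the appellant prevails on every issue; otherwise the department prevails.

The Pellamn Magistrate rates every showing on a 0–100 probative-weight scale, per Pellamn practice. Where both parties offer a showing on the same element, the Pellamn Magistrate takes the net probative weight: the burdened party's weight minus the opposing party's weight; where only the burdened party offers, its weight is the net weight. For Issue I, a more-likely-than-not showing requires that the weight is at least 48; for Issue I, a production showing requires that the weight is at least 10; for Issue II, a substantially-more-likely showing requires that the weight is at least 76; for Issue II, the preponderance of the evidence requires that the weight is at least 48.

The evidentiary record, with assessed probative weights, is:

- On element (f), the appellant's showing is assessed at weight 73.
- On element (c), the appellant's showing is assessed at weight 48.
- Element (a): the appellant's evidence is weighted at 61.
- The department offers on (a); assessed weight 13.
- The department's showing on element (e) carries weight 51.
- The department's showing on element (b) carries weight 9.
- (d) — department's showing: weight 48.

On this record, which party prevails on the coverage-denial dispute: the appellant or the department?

— Issue I —
At Stage I.1 the appellant must meet a more-likely-than-not showing (weight is at least 48): on (a) the weight is 61 less the opposing 13 gives net 48, ≥ 48, so (a) meets the standard.
  All elements met. The burden passes to the department.
At Stage I.2 the department must meet a production showing (weight is at least 10): on (b) the weight is 9, < 10, so (b) does not meet the standard.
  The department does not carry Stage I.2.
So the appellant prevails on this issue.
— Issue II —
At Stage II.1 the appellant must meet the preponderance of the evidence (weight is at least 48): on (c) the weight is 48, ≥ 48, so (c) meets the standard.
  Stage II.1 carried; the burden shifts to the department.
At Stage II.2 the department must meet the preponderance of the evidence (weight is at least 48): on (d) the weight is 48, which does reach 48, so (d) meets the standard; on (e) the weight is 51, ≥ 48, so (e) meets the standard.
  All elements met. The burden passes to the appellant.
At Stage II.3 the appellant must meet a substantially-more-likely showing (weight is at least 76): on (f) the weight is 73, which does not reach 76, so (f) does not meet the standard.
  Stage II.3 not carried; the appellant fails its burden.
So the department prevails on this issue.
Per-issue: Issue I → appellant; Issue II → department. The appellant must prevail on every issue; overall, the department prevails.

department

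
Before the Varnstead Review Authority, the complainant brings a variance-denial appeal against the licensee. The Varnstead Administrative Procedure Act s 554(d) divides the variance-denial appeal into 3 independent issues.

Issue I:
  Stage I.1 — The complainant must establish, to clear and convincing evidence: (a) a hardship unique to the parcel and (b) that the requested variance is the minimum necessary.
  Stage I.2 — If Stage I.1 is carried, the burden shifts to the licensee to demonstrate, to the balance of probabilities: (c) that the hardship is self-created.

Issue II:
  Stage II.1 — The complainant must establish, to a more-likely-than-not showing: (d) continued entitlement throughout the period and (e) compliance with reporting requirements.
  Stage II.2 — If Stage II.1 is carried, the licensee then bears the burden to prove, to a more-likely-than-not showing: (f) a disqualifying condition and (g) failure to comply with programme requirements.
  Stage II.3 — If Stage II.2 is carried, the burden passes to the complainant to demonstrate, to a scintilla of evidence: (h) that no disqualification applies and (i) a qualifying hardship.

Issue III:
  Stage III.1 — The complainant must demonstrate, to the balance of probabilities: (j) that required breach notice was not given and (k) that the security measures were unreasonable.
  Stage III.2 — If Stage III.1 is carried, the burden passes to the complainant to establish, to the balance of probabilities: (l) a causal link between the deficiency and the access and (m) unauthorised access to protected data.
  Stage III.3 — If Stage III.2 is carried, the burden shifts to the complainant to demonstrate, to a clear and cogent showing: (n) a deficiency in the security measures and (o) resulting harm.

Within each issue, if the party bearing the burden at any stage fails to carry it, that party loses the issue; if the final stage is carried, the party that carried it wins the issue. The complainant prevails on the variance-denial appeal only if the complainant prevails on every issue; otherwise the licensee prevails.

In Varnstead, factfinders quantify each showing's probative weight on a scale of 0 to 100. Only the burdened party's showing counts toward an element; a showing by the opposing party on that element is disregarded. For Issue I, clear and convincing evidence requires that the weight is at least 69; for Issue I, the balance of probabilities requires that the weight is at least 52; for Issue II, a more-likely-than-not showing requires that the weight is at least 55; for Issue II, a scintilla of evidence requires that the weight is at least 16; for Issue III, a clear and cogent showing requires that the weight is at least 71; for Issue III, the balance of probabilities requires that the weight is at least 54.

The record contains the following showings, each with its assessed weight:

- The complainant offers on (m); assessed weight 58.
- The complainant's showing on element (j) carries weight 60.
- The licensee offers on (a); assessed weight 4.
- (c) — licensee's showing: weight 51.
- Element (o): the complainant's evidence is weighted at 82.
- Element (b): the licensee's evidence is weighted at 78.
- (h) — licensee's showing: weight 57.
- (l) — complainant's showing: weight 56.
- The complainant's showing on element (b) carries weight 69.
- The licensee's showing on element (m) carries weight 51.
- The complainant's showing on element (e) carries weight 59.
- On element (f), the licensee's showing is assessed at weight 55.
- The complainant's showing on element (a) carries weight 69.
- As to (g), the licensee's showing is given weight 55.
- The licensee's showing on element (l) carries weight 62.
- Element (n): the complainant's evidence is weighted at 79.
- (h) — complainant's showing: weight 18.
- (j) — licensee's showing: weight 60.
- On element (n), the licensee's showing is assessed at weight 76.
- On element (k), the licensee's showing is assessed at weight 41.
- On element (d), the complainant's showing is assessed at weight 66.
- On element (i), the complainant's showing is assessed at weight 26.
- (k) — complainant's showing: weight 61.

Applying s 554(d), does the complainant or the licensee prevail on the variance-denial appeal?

complainant

— Issue I —
Stage I.1 (complainant, clear and convincing evidence, weight is at least 69): (a) 69 (licensee's 4 disregarded) ≥ 69 — meets; (b) 69 (licensee's 78 disregarded) ≥ 69 — meets.
  The complainant carries Stage I.1; the licensee now bears the burden.
Stage I.2 (licensee, the balance of probabilities, weight is at least 52): (c) 51 < 52 — fails.
  The licensee does not carry Stage I.2.
The complainant prevails on this issue.
— Issue II —
Stage II.1 (complainant, a more-likely-than-not showing, weight is at least 55): (d) 66 ≥ 55 — meets; (e) 59 ≥ 55 — meets.
  Stage II.1 is satisfied; the onus moves to the licensee.
Stage II.2 (licensee, a more-likely-than-not showing, weight is at least 55): (f) 55 ≥ 55 — meets; (g) 55 ≥ 55 — meets.
  The licensee carries Stage II.2; the complainant now bears the burden.
Stage II.3 (complainant, a scintilla of evidence, weight is at least 16): (h) 18 (licensee's 57 disregarded) ≥ 16 — meets; (i) 26 ≥ 16 — meets.
  Stage II.3 carried; the final stage is satisfied.
Every stage carried; the complainant prevails on this issue.
— Issue III —
At Stage III.1 the complainant must meet the balance of probabilities (weight is at least 54): on (j) the weight is 60 (the licensee's 60 is given no effect), which does reach 54, so (j) meets the standard; on (k) the weight is 61 (the licensee's 41 is given no effect), ≥ 54, so (k) meets the standard.
  Stage III.1 is satisfied; the complainant continues to bear the burden.
At Stage III.2 the complainant must meet the balance of probabilities (weight is at least 54): on (l) the weight is 56 (the licensee's 62 is given no effect), which does reach 54, so (l) meets the standard; on (m) the weight is 58 (the licensee's 51 is given no effect), ≥ 54, so (m) meets the standard.
  Stage III.2 carried; the burden remains with the complainant.
At Stage III.3 the complainant must meet a clear and cogent showing (weight is at least 71): on (n) the weight is 79 (the licensee's 76 is given no effect), ≥ 71, so (n) meets the standard; on (o) the weight is 82, ≥ 71, so (o) meets the standard.
  All elements met at the final stage.
With every stage satisfied, the complainant prevails on this issue.
Per-issue: Issue I → complainant; Issue II → complainant; Issue III → complainant. The complainant must prevail on every issue; overall, the complainant prevails.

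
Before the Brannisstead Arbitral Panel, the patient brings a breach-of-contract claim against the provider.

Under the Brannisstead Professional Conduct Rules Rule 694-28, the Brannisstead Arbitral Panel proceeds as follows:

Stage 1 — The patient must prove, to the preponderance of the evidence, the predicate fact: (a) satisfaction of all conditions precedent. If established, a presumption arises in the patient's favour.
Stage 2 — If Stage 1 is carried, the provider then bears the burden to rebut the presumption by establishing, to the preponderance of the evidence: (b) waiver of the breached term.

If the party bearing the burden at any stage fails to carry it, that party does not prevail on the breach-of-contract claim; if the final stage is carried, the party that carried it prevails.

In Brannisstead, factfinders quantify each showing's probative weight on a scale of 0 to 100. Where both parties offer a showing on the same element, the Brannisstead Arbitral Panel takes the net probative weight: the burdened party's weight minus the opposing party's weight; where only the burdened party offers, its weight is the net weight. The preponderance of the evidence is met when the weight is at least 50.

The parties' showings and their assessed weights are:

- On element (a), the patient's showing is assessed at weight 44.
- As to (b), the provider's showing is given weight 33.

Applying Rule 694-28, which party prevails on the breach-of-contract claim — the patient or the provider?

Stage 1 (patient, the preponderance of the evidence, weight is at least 50): (a) 44 < 50 — fails.
  Stage 1 not carried; the patient fails its burden.
The provider prevails.

provider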